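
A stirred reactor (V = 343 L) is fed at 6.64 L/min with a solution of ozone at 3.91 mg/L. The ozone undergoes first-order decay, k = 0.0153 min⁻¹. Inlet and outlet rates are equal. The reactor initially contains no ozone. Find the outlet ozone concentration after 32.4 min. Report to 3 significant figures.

Species balance: V dC/dt = Q C_in − Q C − k V C.
This is linear with rate a = Q/V + k = 0.034659 min⁻¹.
C_ss = Q C_in/(Q + kV) = 2.1839 mg/L; C(t) = C_ss + (C₀ − C_ss) e^(−a t).
C(32.4) = 2.1839 + (-2.1839)·e^(−0.034659·32.4) = 2.1839 + (-2.1839)·0.32532 = 1.4735 mg/L.

1.47 mg/L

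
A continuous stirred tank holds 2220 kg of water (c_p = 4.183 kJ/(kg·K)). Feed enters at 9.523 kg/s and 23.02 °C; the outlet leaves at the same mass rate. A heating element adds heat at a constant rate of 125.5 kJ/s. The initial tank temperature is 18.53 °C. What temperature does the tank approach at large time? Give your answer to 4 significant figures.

M c_p dT/dt = ṁ c_p (T_in − T) + Q̇.
At steady state dT/dt = 0 ⇒ T_ss = T_in + Q̇/(ṁ c_p) = 23.02 + 125.5/(9.523·4.183) = 26.1705 °C.

26.17 °C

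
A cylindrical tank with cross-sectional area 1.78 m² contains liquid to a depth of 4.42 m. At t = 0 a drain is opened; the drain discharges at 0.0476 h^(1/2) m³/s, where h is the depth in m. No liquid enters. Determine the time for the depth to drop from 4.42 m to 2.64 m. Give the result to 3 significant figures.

35.7 s

With no inflow, A dh/dt = −0.0476 √h.
Separate and integrate: 2(√h − √h₀) = −(0.0476/A) t.
t = 2A(√h₀ − √h)/0.0476 = 2·1.78·(√4.42 − √2.64)/0.0476
  = 3.5600 × (2.1024 − 1.6248) / 0.0476 = 35.718 s.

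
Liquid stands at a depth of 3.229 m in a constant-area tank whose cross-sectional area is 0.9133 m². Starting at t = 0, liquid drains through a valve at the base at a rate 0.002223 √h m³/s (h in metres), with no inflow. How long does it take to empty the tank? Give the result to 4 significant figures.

1477 s

Unsteady balance on liquid volume: A dh/dt = −0.002223 √h.
∫ h^(−1/2) dh = −(0.002223/A) ∫ dt, giving 2√h = 2√h₀ − (0.002223/A) t.
Tank is empty when √h = 0: t_empty = 2A√h₀/0.002223.
t_empty = 2·0.9133·√3.229/0.002223 = 1.82660·1.79694/0.002223 = 1476.52 s.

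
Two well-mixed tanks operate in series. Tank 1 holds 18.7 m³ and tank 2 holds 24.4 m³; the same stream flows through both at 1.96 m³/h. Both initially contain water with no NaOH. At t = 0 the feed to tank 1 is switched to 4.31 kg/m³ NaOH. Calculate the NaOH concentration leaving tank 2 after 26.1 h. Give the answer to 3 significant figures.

Species balance on tank i: dCᵢ/dt = (Cᵢ₋₁ − Cᵢ)/τᵢ with τᵢ = Vᵢ/Q.
τ₁ = 18.7/1.96 = 9.5408 h; τ₂ = 24.4/1.96 = 12.449 h.
Solving the cascade with C₁(0)=C₂(0)=0 gives C₂(t) = C_in[1 − (τ₁ e^(−t/τ₁) − τ₂ e^(−t/τ₂))/(τ₁ − τ₂)].
At t = 26.1: e^(−t/τ₁) = 0.064854, e^(−t/τ₂) = 0.12288.
C₂ = 4.31·[1 − (9.5408·0.064854 − 12.449·0.12288)/(-2.9082)] = 4.31·0.68676 = 2.9599 kg/m³.

2.96 kg/m³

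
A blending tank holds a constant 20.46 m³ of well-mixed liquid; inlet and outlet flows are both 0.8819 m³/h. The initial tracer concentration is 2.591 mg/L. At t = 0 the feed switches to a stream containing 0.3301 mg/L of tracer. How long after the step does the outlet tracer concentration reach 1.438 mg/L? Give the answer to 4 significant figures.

16.55 h

Species balance: V dC/dt = Q(C_in − C) ⇒ τ = V/Q = 23.1999 h.
C(t) = C_in + (C₀ − C_in) e^(−t/τ). Set C = 1.438 and solve for t:
e^(−t/τ) = (C − C_in)/(C₀ − C_in) = (1.438 − 0.3301)/(2.591 − 0.3301) = 0.490026
t = −τ ln(…) = 23.1999 × 0.713297 = 16.5484 h.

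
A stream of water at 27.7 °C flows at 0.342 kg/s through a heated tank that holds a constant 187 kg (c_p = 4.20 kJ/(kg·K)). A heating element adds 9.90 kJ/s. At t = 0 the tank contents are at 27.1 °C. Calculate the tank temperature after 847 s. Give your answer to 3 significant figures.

33.0 °C

M c_p dT/dt = ṁ c_p (T_in − T) + Q̇.
Rearrange: dT/dt = (T_ss − T)/τ with τ = M/ṁ = 546.78 s and T_ss = T_in + Q̇/(ṁ c_p) = 34.592 °C.
T approaches T_ss exponentially: T(t) = T_ss + (T₀ − T_ss) e^(−t/τ).
T(847) = 34.592 + (-7.4922)·e^(−847/546.78) = 34.592 + (-7.4922)·0.21245 = 33.001 °C.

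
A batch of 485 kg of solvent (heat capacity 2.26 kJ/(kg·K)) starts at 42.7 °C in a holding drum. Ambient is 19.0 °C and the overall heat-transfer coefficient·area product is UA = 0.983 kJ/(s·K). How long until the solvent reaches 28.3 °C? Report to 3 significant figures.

1040 s

Lumped-capacitance energy balance: M c_p dT/dt = UA(T_amb − T).
τ = M c_p/UA = 1115.1 s; T_ss = T_amb = 19.000 °C.
T(t) = T_ss + (T₀ − T_ss)e^(−t/τ); set T = 28.3:
t = −τ ln[(T − T_ss)/(T₀ − T_ss)] = −1115.1 · ln(0.39241) = 1043.1 s.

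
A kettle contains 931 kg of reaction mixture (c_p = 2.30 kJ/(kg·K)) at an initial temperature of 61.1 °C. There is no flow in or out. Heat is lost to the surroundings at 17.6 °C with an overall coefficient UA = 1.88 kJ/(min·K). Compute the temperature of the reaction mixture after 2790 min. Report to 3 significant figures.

Lumped-capacitance energy balance: M c_p dT/dt = UA(T_amb − T).
dT/dt = (T_ss − T)/τ with T_ss = T_amb = 17.600 °C, τ = M c_p/UA = 931·2.30/1.88 = 1139.0 min.
This is linear first-order; T(t) = T_ss + (T₀ − T_ss) e^(−t/τ).
T(2790) = 17.600 + (43.500)·0.086333 = 21.355 °C.

21.4 °C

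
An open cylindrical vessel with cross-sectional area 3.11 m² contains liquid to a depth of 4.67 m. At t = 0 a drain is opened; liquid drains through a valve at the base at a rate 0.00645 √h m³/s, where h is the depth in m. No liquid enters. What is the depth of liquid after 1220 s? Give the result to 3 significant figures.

A dh/dt = −Q_out = −0.00645 √h.
∫ h^(−1/2) dh = −(0.00645/A) ∫ dt, giving 2√h = 2√h₀ − (0.00645/A) t.
√h = √4.67 − 0.00645·1220/(2·3.11) = 2.1610 − 1.2651 = 0.89591.
h = 0.89591² = 0.80265 m.

0.803 m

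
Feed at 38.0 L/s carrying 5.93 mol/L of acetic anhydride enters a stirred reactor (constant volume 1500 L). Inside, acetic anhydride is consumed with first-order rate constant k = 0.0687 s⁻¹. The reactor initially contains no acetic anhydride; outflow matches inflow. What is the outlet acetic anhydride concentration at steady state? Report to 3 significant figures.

V dC/dt = Q(C_in − C) − k V C.
Steady state (dC/dt = 0): C_ss = Q C_in/(Q + kV) = C_in/(1 + kV/Q).
C_ss = 38.0·5.93/(38.0 + 0.0687·1500) = 225.34/141.05 = 1.5976 mol/L.

1.60 mol/L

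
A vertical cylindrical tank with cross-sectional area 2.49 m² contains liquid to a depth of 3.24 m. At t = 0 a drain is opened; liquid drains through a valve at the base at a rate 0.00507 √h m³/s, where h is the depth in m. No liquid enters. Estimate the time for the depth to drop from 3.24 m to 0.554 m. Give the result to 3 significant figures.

1040 s

Volume balance on the tank: A dh/dt = −0.00507 √h.
This is separable: 2 d(√h)/dt = −0.00507/A, so √h = √h₀ − (0.00507/(2A)) t.
t = 2A(√h₀ − √h)/0.00507 = 2·2.49·(√3.24 − √0.554)/0.00507
  = 4.9800 × (1.8000 − 0.74431) / 0.00507 = 1036.9 s.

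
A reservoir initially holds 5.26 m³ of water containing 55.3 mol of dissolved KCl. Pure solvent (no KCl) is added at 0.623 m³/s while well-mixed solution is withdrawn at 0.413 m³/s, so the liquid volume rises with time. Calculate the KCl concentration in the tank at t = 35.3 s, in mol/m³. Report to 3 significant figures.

0.774 mol/m³

Total volume: dV/dt = Q_in − Q_out = 0.21000 m³/s, so V(t) = 5.26 + 0.21000 t and V(35.3) = 12.673 m³.
No KCl enters, so dm/dt = −Q_out · (m/V).
dm/m = −Q_out dt/(V₀ + 0.21000 t); integrating gives ln(m/m₀) = −(Q_out/(Q_in−Q_out)) ln(V/V₀).
m = m₀ (V₀/V)^(Q_out/(Q_in−Q_out)) = 55.3 × (5.26/12.673)^(1.9667) = 9.8100 mol.
C = m/V = 9.8100/12.673 = 0.77408 mol/m³.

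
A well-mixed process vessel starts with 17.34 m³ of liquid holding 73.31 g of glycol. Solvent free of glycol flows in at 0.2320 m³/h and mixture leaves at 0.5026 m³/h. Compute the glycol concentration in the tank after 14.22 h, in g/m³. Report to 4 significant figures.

Let m(t) be the amount of glycol. Volume: V(t) = V₀ + (Q_in − Q_out) t = 17.34 − 0.270600 t; V(14.22) = 13.4921 m³.
Solute balance: dm/dt = 0 − Q_out C = −Q_out m/V(t).
dm/m = −Q_out dt/(V₀ − 0.270600 t); integrating gives ln(m/m₀) = −(Q_out/(Q_in−Q_out)) ln(V/V₀).
m = m₀ (V₀/V)^(Q_out/(Q_in−Q_out)) = 73.31 × (17.34/13.4921)^(-1.85735) = 46.0009 g.
C = m/V = 46.0009/13.4921 = 3.40948 g/m³.

3.409 g/m³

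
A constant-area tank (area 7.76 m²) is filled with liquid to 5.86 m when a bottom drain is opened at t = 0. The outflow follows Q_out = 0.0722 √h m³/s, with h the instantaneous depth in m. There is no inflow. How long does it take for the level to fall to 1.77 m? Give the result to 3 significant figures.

234 s

Volume balance on the tank: A dh/dt = −0.0722 √h.
Separate and integrate: 2(√h − √h₀) = −(0.0722/A) t.
t = 2A(√h₀ − √h)/0.0722 = 2·7.76·(√5.86 − √1.77)/0.0722
  = 15.520 × (2.4207 − 1.3304) / 0.0722 = 234.38 s.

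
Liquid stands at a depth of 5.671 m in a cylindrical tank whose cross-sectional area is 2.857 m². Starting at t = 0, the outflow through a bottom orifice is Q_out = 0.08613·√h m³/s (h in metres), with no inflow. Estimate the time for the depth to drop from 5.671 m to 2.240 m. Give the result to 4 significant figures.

58.69 s

With no inflow, A dh/dt = −0.08613 √h.
This is separable: 2 d(√h)/dt = −0.08613/A, so √h = √h₀ − (0.08613/(2A)) t.
t = 2A(√h₀ − √h)/0.08613 = 2·2.857·(√5.671 − √2.240)/0.08613
  = 5.71400 × (2.38139 − 1.49666) / 0.08613 = 58.6939 s.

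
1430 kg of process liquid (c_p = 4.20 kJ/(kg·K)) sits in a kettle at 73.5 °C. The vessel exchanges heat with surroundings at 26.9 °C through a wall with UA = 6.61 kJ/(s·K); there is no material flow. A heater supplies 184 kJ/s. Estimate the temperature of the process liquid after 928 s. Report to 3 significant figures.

61.5 °C

M c_p dT/dt = −UA(T − T_amb) + Q̇.
dT/dt = (T_ss − T)/τ with T_ss = T_amb + Q̇/UA = 26.9 + 184/6.61 = 54.737 °C, τ = M c_p/UA = 1430·4.20/6.61 = 908.62 s.
Solution: T(t) = T_ss + (T₀ − T_ss) e^(−t/τ).
T(928) = 54.737 + (18.763)·0.36012 = 61.494 °C.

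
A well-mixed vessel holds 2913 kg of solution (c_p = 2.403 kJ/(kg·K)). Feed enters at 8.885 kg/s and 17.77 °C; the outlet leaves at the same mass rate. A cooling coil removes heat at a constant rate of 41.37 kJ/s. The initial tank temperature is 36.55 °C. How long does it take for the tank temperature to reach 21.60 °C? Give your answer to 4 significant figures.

First-law balance (no shaft work): M c_p dT/dt = ṁ c_p (T_in − T) − 41.37.
τ = M/ṁ = 327.856 s; T_ss = T_in − Q̇/(ṁ c_p) = 15.8324 °C.
T(t) = T_ss + (T₀ − T_ss) e^(−t/τ). Set T = 21.60:
e^(−t/τ) = (21.60 − 15.8324)/(36.55 − 15.8324) = 0.278393
t = −327.856 · ln(0.278393) = 419.237 s.

419.2 s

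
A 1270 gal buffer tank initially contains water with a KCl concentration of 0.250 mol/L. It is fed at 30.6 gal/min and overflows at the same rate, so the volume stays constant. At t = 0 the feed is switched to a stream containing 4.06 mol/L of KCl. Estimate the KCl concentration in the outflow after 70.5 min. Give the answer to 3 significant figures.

Species balance on the tank: V dC/dt = Q(C_in − C).
So dC/dt = (C_in − C)/τ with τ = V/Q = 1270/30.6 = 41.503 min.
Solution: C(t) = C_in + (C₀ − C_in) e^(−t/τ).
C(70.5) = 4.06 + (0.250 − 4.06)·e^(−70.5/41.503) = 4.06 + (-3.8100)·0.18293 = 3.3630 mol/L.

3.36 mol/L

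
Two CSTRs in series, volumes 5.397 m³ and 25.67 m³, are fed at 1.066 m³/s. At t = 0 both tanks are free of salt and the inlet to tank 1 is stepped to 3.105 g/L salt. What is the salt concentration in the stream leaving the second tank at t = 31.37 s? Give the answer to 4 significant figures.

Time constants: τᵢ = Vᵢ/Q for each well-mixed tank.
τ₁ = 5.397/1.066 = 5.06285 s; τ₂ = 25.67/1.066 = 24.0807 s.
Tank 1: C₁ = C_in(1 − e^(−t/τ₁)). Tank 2 (τ₁ ≠ τ₂): C₂ = C_in[1 − (τ₁ e^(−t/τ₁) − τ₂ e^(−t/τ₂))/(τ₁ − τ₂)].
At t = 31.37: e^(−t/τ₁) = 0.00203734, e^(−t/τ₂) = 0.271796.
C₂ = 3.105·[1 − (5.06285·0.00203734 − 24.0807·0.271796)/(-19.0178)] = 3.105·0.656390 = 2.03809 g/L.

2.038 g/L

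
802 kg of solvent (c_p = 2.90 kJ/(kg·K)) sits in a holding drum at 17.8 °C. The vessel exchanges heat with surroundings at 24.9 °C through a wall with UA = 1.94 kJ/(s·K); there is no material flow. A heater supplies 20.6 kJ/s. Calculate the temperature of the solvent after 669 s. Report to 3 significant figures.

25.4 °C

M c_p dT/dt = −UA(T − T_amb) + Q̇.
dT/dt = (T_ss − T)/τ with T_ss = T_amb + Q̇/UA = 24.9 + 20.6/1.94 = 35.519 °C, τ = M c_p/UA = 802·2.90/1.94 = 1198.9 s.
Integrating: T(t) = T_ss + (T₀ − T_ss) e^(−t/τ).
T(669) = 35.519 + (-17.719)·0.57234 = 25.378 °C.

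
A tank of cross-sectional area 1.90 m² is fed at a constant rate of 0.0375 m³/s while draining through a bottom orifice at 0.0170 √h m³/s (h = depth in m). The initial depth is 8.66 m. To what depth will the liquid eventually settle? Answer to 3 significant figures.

Level balance: A dh/dt = 0.0375 − 0.0170 √h. Setting dh/dt = 0:
Q_in = 0.0170 √h_ss ⇒ √h_ss = 0.0375/0.0170 = 2.2059.
h_ss = 2.2059² = 4.8659 m. (Since h₀ = 8.66 m > h_ss, the level will fall toward this value.)

4.87 m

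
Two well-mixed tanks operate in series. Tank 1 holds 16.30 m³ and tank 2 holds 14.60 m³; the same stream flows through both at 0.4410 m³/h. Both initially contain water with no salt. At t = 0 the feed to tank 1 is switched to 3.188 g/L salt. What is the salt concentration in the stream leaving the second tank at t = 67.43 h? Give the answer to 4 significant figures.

Each tank obeys Vᵢ dCᵢ/dt = Q(Cᵢ₋₁ − Cᵢ), so τᵢ = Vᵢ/Q.
τ₁ = 16.30/0.4410 = 36.9615 h; τ₂ = 14.60/0.4410 = 33.1066 h.
Solving the cascade with C₁(0)=C₂(0)=0 gives C₂(t) = C_in[1 − (τ₁ e^(−t/τ₁) − τ₂ e^(−t/τ₂))/(τ₁ − τ₂)].
At t = 67.43: e^(−t/τ₁) = 0.161325, e^(−t/τ₂) = 0.130451.
C₂ = 3.188·[1 − (36.9615·0.161325 − 33.1066·0.130451)/(3.85488)] = 3.188·0.573522 = 1.82839 g/L.

1.828 g/L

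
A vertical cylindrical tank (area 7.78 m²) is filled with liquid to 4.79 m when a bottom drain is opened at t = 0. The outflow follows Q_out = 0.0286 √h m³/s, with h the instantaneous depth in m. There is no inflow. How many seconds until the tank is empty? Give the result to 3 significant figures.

1190 s

Mass balance (ρ constant): A dh/dt = −0.0286 √h.
This is separable: 2 d(√h)/dt = −0.0286/A, so √h = √h₀ − (0.0286/(2A)) t.
Tank is empty when √h = 0: t_empty = 2A√h₀/0.0286.
t_empty = 2·7.78·√4.79/0.0286 = 15.560·2.1886/0.0286 = 1190.7 s.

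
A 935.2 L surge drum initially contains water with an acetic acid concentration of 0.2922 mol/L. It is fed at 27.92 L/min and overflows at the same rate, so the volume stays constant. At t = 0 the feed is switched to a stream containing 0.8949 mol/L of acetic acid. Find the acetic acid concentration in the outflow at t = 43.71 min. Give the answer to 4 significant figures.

Mass balance on the solute (V constant): V dC/dt = Q(C_in − C).
Rewrite as dC/dt + C/τ = C_in/τ, τ = V/Q = 33.4957 min.
Solution: C(t) = C_in + (C₀ − C_in) e^(−t/τ).
C(43.71) = 0.8949 + (0.2922 − 0.8949)·e^(−43.71/33.4957) = 0.8949 + (-0.602700)·0.271188 = 0.731455 mol/L.

0.7315 mol/L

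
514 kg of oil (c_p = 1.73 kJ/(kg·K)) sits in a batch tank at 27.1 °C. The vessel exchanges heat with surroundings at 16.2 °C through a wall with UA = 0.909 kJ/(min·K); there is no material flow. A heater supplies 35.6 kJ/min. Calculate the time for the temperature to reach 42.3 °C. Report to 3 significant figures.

M c_p dT/dt = −UA(T − T_amb) + Q̇.
τ = M c_p/UA = 978.24 min; T_ss = T_amb + Q̇/UA = 16.2 + 35.6/0.909 = 55.364 °C.
T(t) = T_ss + (T₀ − T_ss)e^(−t/τ); set T = 42.3:
t = −τ ln[(T − T_ss)/(T₀ − T_ss)] = −978.24 · ln(0.46221) = 754.94 min.

755 min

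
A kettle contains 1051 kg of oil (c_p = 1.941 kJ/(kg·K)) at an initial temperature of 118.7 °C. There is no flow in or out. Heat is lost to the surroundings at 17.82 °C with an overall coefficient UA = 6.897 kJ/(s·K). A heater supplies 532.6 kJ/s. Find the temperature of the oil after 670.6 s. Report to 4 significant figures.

Energy balance: M c_p dT/dt = −UA(T − T_amb) + Q̇.
dT/dt = (T_ss − T)/τ with T_ss = T_amb + Q̇/UA = 17.82 + 532.6/6.897 = 95.0420 °C, τ = M c_p/UA = 1051·1.941/6.897 = 295.779 s.
This is linear first-order; T(t) = T_ss + (T₀ − T_ss) e^(−t/τ).
T(670.6) = 95.0420 + (23.6580)·0.103599 = 97.4929 °C.

97.49 °C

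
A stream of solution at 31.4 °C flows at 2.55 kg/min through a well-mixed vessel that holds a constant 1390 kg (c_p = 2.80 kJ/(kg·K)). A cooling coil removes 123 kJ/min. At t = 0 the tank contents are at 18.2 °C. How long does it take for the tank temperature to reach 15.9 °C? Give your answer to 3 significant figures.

462 min

Heat balance on the well-mixed liquid: M c_p dT/dt = ṁ c_p (T_in − T) − 123.
τ = M/ṁ = 545.10 min; T_ss = T_in − Q̇/(ṁ c_p) = 14.173 °C.
T(t) = T_ss + (T₀ − T_ss) e^(−t/τ). Set T = 15.9:
e^(−t/τ) = (15.9 − 14.173)/(18.2 − 14.173) = 0.42884
t = −545.10 · ln(0.42884) = 461.52 min.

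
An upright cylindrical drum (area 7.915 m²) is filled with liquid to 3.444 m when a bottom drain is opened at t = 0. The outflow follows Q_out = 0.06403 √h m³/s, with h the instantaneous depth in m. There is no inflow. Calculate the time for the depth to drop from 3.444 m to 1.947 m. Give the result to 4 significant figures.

113.8 s

With no inflow, A dh/dt = −0.06403 √h.
This is separable: 2 d(√h)/dt = −0.06403/A, so √h = √h₀ − (0.06403/(2A)) t.
t = 2A(√h₀ − √h)/0.06403 = 2·7.915·(√3.444 − √1.947)/0.06403
  = 15.8300 × (1.85580 − 1.39535) / 0.06403 = 113.837 s.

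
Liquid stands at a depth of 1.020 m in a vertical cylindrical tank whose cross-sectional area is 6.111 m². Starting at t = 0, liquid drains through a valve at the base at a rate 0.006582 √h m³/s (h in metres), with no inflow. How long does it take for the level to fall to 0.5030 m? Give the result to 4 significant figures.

558.4 s

With no inflow, A dh/dt = −0.006582 √h.
This is separable: 2 d(√h)/dt = −0.006582/A, so √h = √h₀ − (0.006582/(2A)) t.
t = 2A(√h₀ − √h)/0.006582 = 2·6.111·(√1.020 − √0.5030)/0.006582
  = 12.2220 × (1.00995 − 0.709225) / 0.006582 = 558.412 s.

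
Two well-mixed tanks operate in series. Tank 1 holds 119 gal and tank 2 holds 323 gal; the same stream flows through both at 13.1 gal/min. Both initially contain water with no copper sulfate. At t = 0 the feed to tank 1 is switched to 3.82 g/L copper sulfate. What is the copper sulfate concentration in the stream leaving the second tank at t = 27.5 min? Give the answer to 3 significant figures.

1.95 g/L

Species balance on tank i: dCᵢ/dt = (Cᵢ₋₁ − Cᵢ)/τᵢ with τᵢ = Vᵢ/Q.
τ₁ = 119/13.1 = 9.0840 min; τ₂ = 323/13.1 = 24.656 min.
Solving the cascade with C₁(0)=C₂(0)=0 gives C₂(t) = C_in[1 − (τ₁ e^(−t/τ₁) − τ₂ e^(−t/τ₂))/(τ₁ − τ₂)].
At t = 27.5: e^(−t/τ₁) = 0.048446, e^(−t/τ₂) = 0.32781.
C₂ = 3.82·[1 − (9.0840·0.048446 − 24.656·0.32781)/(-15.573)] = 3.82·0.50923 = 1.9453 g/L.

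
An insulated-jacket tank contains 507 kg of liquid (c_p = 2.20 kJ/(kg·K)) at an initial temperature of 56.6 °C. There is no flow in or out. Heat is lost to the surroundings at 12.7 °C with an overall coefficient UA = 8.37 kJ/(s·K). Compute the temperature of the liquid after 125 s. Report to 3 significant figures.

Heat balance on the well-mixed liquid: M c_p dT/dt = −UA(T − T_amb).
dT/dt = (T_ss − T)/τ with T_ss = T_amb = 12.700 °C, τ = M c_p/UA = 507·2.20/8.37 = 133.26 s.
Solution: T(t) = T_ss + (T₀ − T_ss) e^(−t/τ).
T(125) = 12.700 + (43.900)·0.39141 = 29.883 °C.

29.9 °C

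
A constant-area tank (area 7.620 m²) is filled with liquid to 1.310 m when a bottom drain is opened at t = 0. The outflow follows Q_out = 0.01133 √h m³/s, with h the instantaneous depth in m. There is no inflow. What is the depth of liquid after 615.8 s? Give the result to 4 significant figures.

0.4716 m

With no inflow, A dh/dt = −0.01133 √h.
Separate and integrate: 2(√h − √h₀) = −(0.01133/A) t.
√h = √1.310 − 0.01133·615.8/(2·7.620) = 1.14455 − 0.457809 = 0.686743.
h = 0.686743² = 0.471616 m.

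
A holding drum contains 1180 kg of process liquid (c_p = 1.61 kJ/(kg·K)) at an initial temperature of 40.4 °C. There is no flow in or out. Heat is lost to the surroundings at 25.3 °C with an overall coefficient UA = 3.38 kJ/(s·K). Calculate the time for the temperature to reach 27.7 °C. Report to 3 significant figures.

M c_p dT/dt = −UA(T − T_amb).
τ = M c_p/UA = 562.07 s; T_ss = T_amb = 25.300 °C.
T(t) = T_ss + (T₀ − T_ss)e^(−t/τ); set T = 27.7:
t = −τ ln[(T − T_ss)/(T₀ − T_ss)] = −562.07 · ln(0.15894) = 1033.8 s.

1030 s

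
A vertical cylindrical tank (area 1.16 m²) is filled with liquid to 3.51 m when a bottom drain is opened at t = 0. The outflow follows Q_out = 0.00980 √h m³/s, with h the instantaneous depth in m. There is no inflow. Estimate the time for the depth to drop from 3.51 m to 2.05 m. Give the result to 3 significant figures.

With no inflow, A dh/dt = −0.00980 √h.
Separate and integrate: 2(√h − √h₀) = −(0.00980/A) t.
t = 2A(√h₀ − √h)/0.00980 = 2·1.16·(√3.51 − √2.05)/0.00980
  = 2.3200 × (1.8735 − 1.4318) / 0.00980 = 104.57 s.

105 s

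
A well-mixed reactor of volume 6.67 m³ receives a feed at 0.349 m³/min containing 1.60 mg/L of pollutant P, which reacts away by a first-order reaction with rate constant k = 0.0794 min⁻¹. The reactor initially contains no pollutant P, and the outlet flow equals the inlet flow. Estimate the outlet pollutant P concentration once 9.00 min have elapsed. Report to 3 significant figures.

V dC/dt = Q(C_in − C) − k V C.
dC/dt = (Q/V) C_in − (Q/V + k) C; effective rate a = Q/V + k = 0.052324 + 0.0794 = 0.13172 min⁻¹.
C_ss = Q C_in/(Q + kV) = 0.63556 mg/L; C(t) = C_ss + (C₀ − C_ss) e^(−a t).
C(9.00) = 0.63556 + (-0.63556)·e^(−0.13172·9.00) = 0.63556 + (-0.63556)·0.30559 = 0.44134 mg/L.

0.441 mg/L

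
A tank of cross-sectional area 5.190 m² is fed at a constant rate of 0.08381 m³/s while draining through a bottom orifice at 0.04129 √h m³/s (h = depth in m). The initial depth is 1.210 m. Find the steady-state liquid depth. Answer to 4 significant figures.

Accumulation of liquid (constant cross-section A): A dh/dt = Q_in − 0.04129 √h. At steady state dh/dt = 0:
Q_in = 0.04129 √h_ss ⇒ √h_ss = 0.08381/0.04129 = 2.02979.
h_ss = 2.02979² = 4.12004 m. (Since h₀ = 1.210 m < h_ss, the level will rise toward this value.)

4.120 m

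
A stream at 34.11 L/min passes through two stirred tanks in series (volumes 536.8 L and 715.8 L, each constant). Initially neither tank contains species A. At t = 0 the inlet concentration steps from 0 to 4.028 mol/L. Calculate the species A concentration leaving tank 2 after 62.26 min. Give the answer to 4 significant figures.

Species balance on tank i: dCᵢ/dt = (Cᵢ₋₁ − Cᵢ)/τᵢ with τᵢ = Vᵢ/Q.
τ₁ = 536.8/34.11 = 15.7373 min; τ₂ = 715.8/34.11 = 20.9850 min.
Tank 1: C₁ = C_in(1 − e^(−t/τ₁)). Tank 2 (τ₁ ≠ τ₂): C₂ = C_in[1 − (τ₁ e^(−t/τ₁) − τ₂ e^(−t/τ₂))/(τ₁ − τ₂)].
At t = 62.26: e^(−t/τ₁) = 0.0191357, e^(−t/τ₂) = 0.0514639.
C₂ = 4.028·[1 − (15.7373·0.0191357 − 20.9850·0.0514639)/(-5.24773)] = 4.028·0.851587 = 3.43019 mol/L.

3.430 mol/L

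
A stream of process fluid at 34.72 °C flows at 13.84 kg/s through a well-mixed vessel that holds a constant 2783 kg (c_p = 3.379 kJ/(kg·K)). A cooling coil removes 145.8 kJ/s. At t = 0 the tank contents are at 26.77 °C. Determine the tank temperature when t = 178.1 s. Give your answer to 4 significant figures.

M c_p dT/dt = ṁ c_p (T_in − T) − Q̇.
τ = M/ṁ = 201.084 s; T_ss = T_in − Q̇/(ṁ c_p) = 34.72 − 145.8/(13.84·3.379) = 31.6023 °C.
Solution: T(t) = T_ss + (T₀ − T_ss) e^(−t/τ).
T(178.1) = 31.6023 + (-4.83231)·e^(−178.1/201.084) = 31.6023 + (-4.83231)·0.412425 = 29.6093 °C.

29.61 °C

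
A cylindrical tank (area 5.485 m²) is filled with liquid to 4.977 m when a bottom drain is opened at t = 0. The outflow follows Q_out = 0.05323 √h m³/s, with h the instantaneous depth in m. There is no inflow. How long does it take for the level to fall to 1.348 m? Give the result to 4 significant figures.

220.5 s

With no inflow, A dh/dt = −0.05323 √h.
∫ h^(−1/2) dh = −(0.05323/A) ∫ dt, giving 2√h = 2√h₀ − (0.05323/A) t.
t = 2A(√h₀ − √h)/0.05323 = 2·5.485·(√4.977 − √1.348)/0.05323
  = 10.9700 × (2.23092 − 1.16103) / 0.05323 = 220.489 s.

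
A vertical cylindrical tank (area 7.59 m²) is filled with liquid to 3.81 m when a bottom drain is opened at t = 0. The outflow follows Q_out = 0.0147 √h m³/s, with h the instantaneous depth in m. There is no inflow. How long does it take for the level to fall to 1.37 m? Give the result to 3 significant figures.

807 s

A dh/dt = −Q_out = −0.0147 √h.
Separate and integrate: 2(√h − √h₀) = −(0.0147/A) t.
t = 2A(√h₀ − √h)/0.0147 = 2·7.59·(√3.81 − √1.37)/0.0147
  = 15.180 × (1.9519 − 1.1705) / 0.0147 = 806.97 s.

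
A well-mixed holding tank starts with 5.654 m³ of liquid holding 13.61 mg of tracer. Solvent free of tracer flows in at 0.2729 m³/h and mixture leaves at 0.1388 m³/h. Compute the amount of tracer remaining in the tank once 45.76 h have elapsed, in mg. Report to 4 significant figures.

6.361 mg

Let m(t) be the amount of tracer. Volume: V(t) = V₀ + (Q_in − Q_out) t = 5.654 + 0.134100 t; V(45.76) = 11.7904 m³.
Solute balance: dm/dt = 0 − Q_out C = −Q_out m/V(t).
Separate: dm/m = −Q_out dt/V(t) ⇒ ln(m/m₀) = −(Q_out/(Q_in−Q_out)) ln(V/V₀).
m = m₀ (V₀/V)^(Q_out/(Q_in−Q_out)) = 13.61 × (5.654/11.7904)^(1.03505) = 6.36060 mg.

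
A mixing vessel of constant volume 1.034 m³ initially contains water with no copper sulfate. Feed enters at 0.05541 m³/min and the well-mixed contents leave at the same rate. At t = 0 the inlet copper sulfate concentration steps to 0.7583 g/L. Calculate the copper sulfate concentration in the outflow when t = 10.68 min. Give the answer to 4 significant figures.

0.3305 g/L

Transient balance on the dissolved component: V dC/dt = Q(C_in − C).
Rewrite as dC/dt + C/τ = C_in/τ, τ = V/Q = 18.6609 min.
Solution: C(t) = C_in + (C₀ − C_in) e^(−t/τ).
C(10.68) = 0.7583 + (0 − 0.7583)·e^(−10.68/18.6609) = 0.7583 + (-0.758300)·0.564215 = 0.330456 g/L.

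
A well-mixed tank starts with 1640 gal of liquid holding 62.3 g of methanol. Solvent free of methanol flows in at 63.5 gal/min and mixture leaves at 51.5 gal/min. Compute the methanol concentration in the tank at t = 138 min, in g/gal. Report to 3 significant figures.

Let m(t) be the amount of methanol. Volume: V(t) = V₀ + (Q_in − Q_out) t = 1640 + 12.000 t; V(138) = 3296.0 gal.
Solute balance: dm/dt = 0 − Q_out C = −Q_out m/V(t).
dm/m = −Q_out dt/(V₀ + 12.000 t); integrating gives ln(m/m₀) = −(Q_out/(Q_in−Q_out)) ln(V/V₀).
m = m₀ (V₀/V)^(Q_out/(Q_in−Q_out)) = 62.3 × (1640/3296.0)^(4.2917) = 3.1153 g.
C = m/V = 3.1153/3296.0 = 0.00094517 g/gal.

0.000945 g/gal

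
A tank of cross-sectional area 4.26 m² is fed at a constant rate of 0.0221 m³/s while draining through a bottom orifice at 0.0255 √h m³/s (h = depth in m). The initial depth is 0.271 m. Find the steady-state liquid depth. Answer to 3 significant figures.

0.751 m

A dh/dt = Q_in − 0.0255 √h. Steady state requires inflow = outflow:
Q_in = 0.0255 √h_ss ⇒ √h_ss = 0.0221/0.0255 = 0.86667.
h_ss = 0.86667² = 0.75111 m. (Since h₀ = 0.271 m < h_ss, the level will rise toward this value.)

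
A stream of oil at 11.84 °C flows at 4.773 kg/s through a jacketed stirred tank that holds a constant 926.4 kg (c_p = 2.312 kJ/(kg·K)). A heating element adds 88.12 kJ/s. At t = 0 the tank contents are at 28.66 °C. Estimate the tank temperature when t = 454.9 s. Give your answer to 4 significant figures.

M c_p dT/dt = ṁ c_p (T_in − T) + Q̇.
Rearrange: dT/dt = (T_ss − T)/τ with τ = M/ṁ = 194.092 s and T_ss = T_in + Q̇/(ṁ c_p) = 19.8254 °C.
Integrating: T(t) = T_ss + (T₀ − T_ss) e^(−t/τ).
T(454.9) = 19.8254 + (8.83463)·e^(−454.9/194.092) = 19.8254 + (8.83463)·0.0959684 = 20.6732 °C.

20.67 °C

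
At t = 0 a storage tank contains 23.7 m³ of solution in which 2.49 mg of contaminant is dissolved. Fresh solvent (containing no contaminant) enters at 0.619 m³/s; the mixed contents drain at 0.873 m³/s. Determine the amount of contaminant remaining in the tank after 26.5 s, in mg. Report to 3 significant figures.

0.790 mg

Total volume: dV/dt = Q_in − Q_out = -0.25400 m³/s, so V(t) = 23.7 − 0.25400 t and V(26.5) = 16.969 m³.
No contaminant enters, so dm/dt = −Q_out · (m/V).
dm/m = −Q_out dt/(V₀ − 0.25400 t); integrating gives ln(m/m₀) = −(Q_out/(Q_in−Q_out)) ln(V/V₀).
m = m₀ (V₀/V)^(Q_out/(Q_in−Q_out)) = 2.49 × (23.7/16.969)^(-3.4370) = 0.78980 mg.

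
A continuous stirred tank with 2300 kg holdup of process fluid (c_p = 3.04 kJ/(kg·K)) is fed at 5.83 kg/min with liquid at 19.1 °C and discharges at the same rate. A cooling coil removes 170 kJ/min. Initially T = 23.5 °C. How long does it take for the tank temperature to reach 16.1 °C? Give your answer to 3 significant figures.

Heat balance on the well-mixed liquid: M c_p dT/dt = ṁ c_p (T_in − T) − 170.
τ = M/ṁ = 394.51 min; T_ss = T_in − Q̇/(ṁ c_p) = 9.5081 °C.
T(t) = T_ss + (T₀ − T_ss) e^(−t/τ). Set T = 16.1:
e^(−t/τ) = (16.1 − 9.5081)/(23.5 − 9.5081) = 0.47112
t = −394.51 · ln(0.47112) = 296.92 min.

297 min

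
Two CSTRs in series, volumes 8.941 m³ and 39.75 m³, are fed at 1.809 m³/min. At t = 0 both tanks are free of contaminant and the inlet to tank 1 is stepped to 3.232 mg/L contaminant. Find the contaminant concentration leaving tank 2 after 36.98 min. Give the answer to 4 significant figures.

Species balance on tank i: dCᵢ/dt = (Cᵢ₋₁ − Cᵢ)/τᵢ with τᵢ = Vᵢ/Q.
τ₁ = 8.941/1.809 = 4.94251 min; τ₂ = 39.75/1.809 = 21.9735 min.
Tank 1: C₁ = C_in(1 − e^(−t/τ₁)). Tank 2 (τ₁ ≠ τ₂): C₂ = C_in[1 − (τ₁ e^(−t/τ₁) − τ₂ e^(−t/τ₂))/(τ₁ − τ₂)].
At t = 36.98: e^(−t/τ₁) = 0.000563114, e^(−t/τ₂) = 0.185827.
C₂ = 3.232·[1 − (4.94251·0.000563114 − 21.9735·0.185827)/(-17.0310)] = 3.232·0.760408 = 2.45764 mg/L.

2.458 mg/L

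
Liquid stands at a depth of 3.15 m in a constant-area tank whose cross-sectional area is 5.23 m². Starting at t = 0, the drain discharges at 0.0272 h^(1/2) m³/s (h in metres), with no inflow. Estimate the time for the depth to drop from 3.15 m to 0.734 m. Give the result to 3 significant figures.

A dh/dt = −Q_out = −0.0272 √h.
This is separable: 2 d(√h)/dt = −0.0272/A, so √h = √h₀ − (0.0272/(2A)) t.
t = 2A(√h₀ − √h)/0.0272 = 2·5.23·(√3.15 − √0.734)/0.0272
  = 10.460 × (1.7748 − 0.85674) / 0.0272 = 353.06 s.

353 s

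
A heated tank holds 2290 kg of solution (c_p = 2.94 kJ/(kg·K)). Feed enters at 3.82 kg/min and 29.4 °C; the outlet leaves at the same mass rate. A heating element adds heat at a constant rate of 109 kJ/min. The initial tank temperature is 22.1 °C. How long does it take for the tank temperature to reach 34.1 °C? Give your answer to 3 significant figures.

733 min

M c_p dT/dt = ṁ c_p (T_in − T) + Q̇.
τ = M/ṁ = 599.48 min; T_ss = T_in + Q̇/(ṁ c_p) = 39.105 °C.
T(t) = T_ss + (T₀ − T_ss) e^(−t/τ). Set T = 34.1:
e^(−t/τ) = (34.1 − 39.105)/(22.1 − 39.105) = 0.29434
t = −599.48 · ln(0.29434) = 733.16 min.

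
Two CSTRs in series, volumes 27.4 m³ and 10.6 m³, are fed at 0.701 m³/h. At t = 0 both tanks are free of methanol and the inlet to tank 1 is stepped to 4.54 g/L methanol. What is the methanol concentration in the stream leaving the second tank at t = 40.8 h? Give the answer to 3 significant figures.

Each tank obeys Vᵢ dCᵢ/dt = Q(Cᵢ₋₁ − Cᵢ), so τᵢ = Vᵢ/Q.
τ₁ = 27.4/0.701 = 39.087 h; τ₂ = 10.6/0.701 = 15.121 h.
Tank 1: C₁ = C_in(1 − e^(−t/τ₁)). Tank 2 (τ₁ ≠ τ₂): C₂ = C_in[1 − (τ₁ e^(−t/τ₁) − τ₂ e^(−t/τ₂))/(τ₁ − τ₂)].
At t = 40.8: e^(−t/τ₁) = 0.35211, e^(−t/τ₂) = 0.067327.
C₂ = 4.54·[1 − (39.087·0.35211 − 15.121·0.067327)/(23.966)] = 4.54·0.46821 = 2.1257 g/L.

2.13 g/L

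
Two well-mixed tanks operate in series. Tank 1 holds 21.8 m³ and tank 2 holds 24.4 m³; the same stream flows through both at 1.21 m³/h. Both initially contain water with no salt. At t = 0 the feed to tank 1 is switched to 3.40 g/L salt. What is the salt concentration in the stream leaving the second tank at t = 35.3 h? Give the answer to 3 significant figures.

Species balance on tank i: dCᵢ/dt = (Cᵢ₋₁ − Cᵢ)/τᵢ with τᵢ = Vᵢ/Q.
τ₁ = 21.8/1.21 = 18.017 h; τ₂ = 24.4/1.21 = 20.165 h.
Tank 1: C₁ = C_in(1 − e^(−t/τ₁)). Tank 2 (τ₁ ≠ τ₂): C₂ = C_in[1 − (τ₁ e^(−t/τ₁) − τ₂ e^(−t/τ₂))/(τ₁ − τ₂)].
At t = 35.3: e^(−t/τ₁) = 0.14096, e^(−t/τ₂) = 0.17368.
C₂ = 3.40·[1 − (18.017·0.14096 − 20.165·0.17368)/(-2.1488)] = 3.40·0.55192 = 1.8765 g/L.

1.88 g/L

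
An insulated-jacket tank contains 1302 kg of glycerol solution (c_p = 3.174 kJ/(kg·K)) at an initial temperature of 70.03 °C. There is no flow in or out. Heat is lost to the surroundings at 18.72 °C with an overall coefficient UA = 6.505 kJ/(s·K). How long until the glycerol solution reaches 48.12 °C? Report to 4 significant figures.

Lumped-capacitance energy balance: M c_p dT/dt = UA(T_amb − T).
τ = M c_p/UA = 635.288 s; T_ss = T_amb = 18.7200 °C.
T(t) = T_ss + (T₀ − T_ss)e^(−t/τ); set T = 48.12:
t = −τ ln[(T − T_ss)/(T₀ − T_ss)] = −635.288 · ln(0.572988) = 353.786 s.

353.8 s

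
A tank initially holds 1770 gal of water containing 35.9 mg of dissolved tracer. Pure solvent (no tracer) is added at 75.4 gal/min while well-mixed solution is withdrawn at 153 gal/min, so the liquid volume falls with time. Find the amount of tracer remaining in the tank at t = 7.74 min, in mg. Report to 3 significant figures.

15.9 mg

Let m(t) be the amount of tracer. Volume: V(t) = V₀ + (Q_in − Q_out) t = 1770 − 77.600 t; V(7.74) = 1169.4 gal.
No tracer enters, so dm/dt = −Q_out · (m/V).
Separate: dm/m = −Q_out dt/V(t) ⇒ ln(m/m₀) = −(Q_out/(Q_in−Q_out)) ln(V/V₀).
m = m₀ (V₀/V)^(Q_out/(Q_in−Q_out)) = 35.9 × (1770/1169.4)^(-1.9716) = 15.855 mg.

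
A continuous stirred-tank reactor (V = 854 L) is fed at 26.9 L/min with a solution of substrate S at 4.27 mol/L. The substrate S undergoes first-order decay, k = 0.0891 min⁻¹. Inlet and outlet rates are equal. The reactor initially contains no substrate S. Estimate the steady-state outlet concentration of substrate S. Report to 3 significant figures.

V dC/dt = Q(C_in − C) − k V C.
At steady state: 0 = Q C_in − (Q + kV) C_ss, so C_ss = Q C_in/(Q + kV).
C_ss = 26.9·4.27/(26.9 + 0.0891·854) = 114.86/102.99 = 1.1153 mol/L.

1.12 mol/L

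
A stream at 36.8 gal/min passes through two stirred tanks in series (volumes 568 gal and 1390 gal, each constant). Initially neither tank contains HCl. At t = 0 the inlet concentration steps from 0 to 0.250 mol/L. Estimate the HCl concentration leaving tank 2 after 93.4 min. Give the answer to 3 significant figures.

Time constants: τᵢ = Vᵢ/Q for each well-mixed tank.
τ₁ = 568/36.8 = 15.435 min; τ₂ = 1390/36.8 = 37.772 min.
Solving the cascade with C₁(0)=C₂(0)=0 gives C₂(t) = C_in[1 − (τ₁ e^(−t/τ₁) − τ₂ e^(−t/τ₂))/(τ₁ − τ₂)].
At t = 93.4: e^(−t/τ₁) = 0.0023549, e^(−t/τ₂) = 0.084353.
C₂ = 0.250·[1 − (15.435·0.0023549 − 37.772·0.084353)/(-22.337)] = 0.250·0.85899 = 0.21475 mol/L.

0.215 mol/L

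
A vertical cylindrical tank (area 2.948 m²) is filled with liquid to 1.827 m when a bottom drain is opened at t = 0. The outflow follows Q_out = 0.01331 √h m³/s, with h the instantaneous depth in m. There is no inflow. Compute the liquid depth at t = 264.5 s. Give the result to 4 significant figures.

0.5694 m

Accumulation of liquid (constant cross-section A): A dh/dt = −0.01331 √h.
This is separable: 2 d(√h)/dt = −0.01331/A, so √h = √h₀ − (0.01331/(2A)) t.
√h = √1.827 − 0.01331·264.5/(2·2.948) = 1.35167 − 0.597099 = 0.754567.
h = 0.754567² = 0.569371 m.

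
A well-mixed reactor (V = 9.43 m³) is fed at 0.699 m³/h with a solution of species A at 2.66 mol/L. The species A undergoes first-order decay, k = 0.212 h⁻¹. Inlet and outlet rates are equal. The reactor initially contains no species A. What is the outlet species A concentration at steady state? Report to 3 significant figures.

Species balance: V dC/dt = Q C_in − Q C − k V C.
Steady state (dC/dt = 0): C_ss = Q C_in/(Q + kV) = C_in/(1 + kV/Q).
C_ss = 0.699·2.66/(0.699 + 0.212·9.43) = 1.8593/2.6982 = 0.68911 mol/L.

0.689 mol/L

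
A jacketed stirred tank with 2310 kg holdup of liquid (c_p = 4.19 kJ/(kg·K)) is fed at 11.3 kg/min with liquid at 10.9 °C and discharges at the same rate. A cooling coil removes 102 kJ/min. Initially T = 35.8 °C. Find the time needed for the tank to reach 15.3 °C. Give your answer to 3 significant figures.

First-law balance (no shaft work): M c_p dT/dt = ṁ c_p (T_in − T) − 102.
τ = M/ṁ = 204.42 min; T_ss = T_in − Q̇/(ṁ c_p) = 8.7457 °C.
T(t) = T_ss + (T₀ − T_ss) e^(−t/τ). Set T = 15.3:
e^(−t/τ) = (15.3 − 8.7457)/(35.8 − 8.7457) = 0.24226
t = −204.42 · ln(0.24226) = 289.82 min.

290 min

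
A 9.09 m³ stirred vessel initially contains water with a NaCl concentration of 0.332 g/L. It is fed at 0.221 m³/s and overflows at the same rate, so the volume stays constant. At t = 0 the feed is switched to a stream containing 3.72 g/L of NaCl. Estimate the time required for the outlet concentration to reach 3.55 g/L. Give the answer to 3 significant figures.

123 s

Accumulation = in − out for the solute gives V dC/dt = Q(C_in − C), so τ = V/Q = 41.131 s.
C(t) = C_in + (C₀ − C_in) e^(−t/τ). Set C = 3.55 and solve for t:
e^(−t/τ) = (C − C_in)/(C₀ − C_in) = (3.55 − 3.72)/(0.332 − 3.72) = 0.050177
t = −τ ln(…) = 41.131 × 2.9922 = 123.07 s.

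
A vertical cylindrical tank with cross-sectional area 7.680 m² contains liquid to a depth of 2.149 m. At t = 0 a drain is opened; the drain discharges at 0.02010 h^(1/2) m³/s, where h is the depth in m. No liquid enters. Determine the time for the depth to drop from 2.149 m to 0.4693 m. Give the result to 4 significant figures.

596.7 s

A dh/dt = −Q_out = −0.02010 √h.
∫ h^(−1/2) dh = −(0.02010/A) ∫ dt, giving 2√h = 2√h₀ − (0.02010/A) t.
t = 2A(√h₀ − √h)/0.02010 = 2·7.680·(√2.149 − √0.4693)/0.02010
  = 15.3600 × (1.46595 − 0.685055) / 0.02010 = 596.741 s.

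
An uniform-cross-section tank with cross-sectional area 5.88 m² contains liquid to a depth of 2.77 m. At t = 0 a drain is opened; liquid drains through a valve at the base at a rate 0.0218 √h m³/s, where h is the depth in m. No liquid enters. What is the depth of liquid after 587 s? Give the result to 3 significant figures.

0.332 m

Unsteady balance on liquid volume: A dh/dt = −0.0218 √h.
This is separable: 2 d(√h)/dt = −0.0218/A, so √h = √h₀ − (0.0218/(2A)) t.
√h = √2.77 − 0.0218·587/(2·5.88) = 1.6643 − 1.0881 = 0.57619.
h = 0.57619² = 0.33199 m.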